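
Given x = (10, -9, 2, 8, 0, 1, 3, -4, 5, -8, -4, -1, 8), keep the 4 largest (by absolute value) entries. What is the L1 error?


Sorted |x_i| descending: [10, 9, 8, 8, 8, 5, 4, 4, 3, 2, 1, 1, 0]
Keep top 4: [10, 9, 8, 8]
Tail entries: [8, 5, 4, 4, 3, 2, 1, 1, 0]
L1 error = sum of tail = 28.

28


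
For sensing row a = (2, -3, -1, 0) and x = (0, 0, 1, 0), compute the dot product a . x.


Non-zero terms: ['-1*1']
Products: [-1]
y = sum = -1.

-1


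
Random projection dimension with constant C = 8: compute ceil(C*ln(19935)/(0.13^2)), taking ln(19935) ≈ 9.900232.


ln(19935) ≈ 9.900232.
eps^2 = 0.13^2 = 0.0169.
C*ln(N)/eps^2 ≈ 8*9.900232/0.0169 ≈ 4686.5004.
m = ceil(4686.5004) = 4687.

4687


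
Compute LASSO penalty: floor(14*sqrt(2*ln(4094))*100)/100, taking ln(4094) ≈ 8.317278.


ln(4094) ≈ 8.317278.
2*ln(n) ≈ 16.634556.
sqrt(2*ln(n)) ≈ sqrt(16.634556) ≈ 4.078548.
lambda ≈ 14*4.078548 = 57.099672.
floor(lambda*100)/100 = 57.09.

57.09


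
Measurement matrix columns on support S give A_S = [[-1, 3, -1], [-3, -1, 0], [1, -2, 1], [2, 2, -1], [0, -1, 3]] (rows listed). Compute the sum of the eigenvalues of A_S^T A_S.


Sum of eigenvalues of A_S^T A_S = trace(A_S^T A_S) = sum of squared column norms of A_S.
A_S^T A_S diagonal: [15, 19, 12].
trace = 15 + 19 + 12 = 46.

46


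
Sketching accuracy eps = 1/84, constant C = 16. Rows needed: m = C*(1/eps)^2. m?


1/eps = 84.
(1/eps)^2 = 7056.
m = 16*7056 = 112896.

112896


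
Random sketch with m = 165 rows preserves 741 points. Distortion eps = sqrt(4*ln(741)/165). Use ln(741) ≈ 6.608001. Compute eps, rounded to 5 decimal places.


ln(741) ≈ 6.608001.
4*ln(N)/m ≈ 4*6.608001/165 ≈ 0.16019396.
eps = sqrt(0.16019396) ≈ 0.4002424 ≈ 0.40024.

0.40024


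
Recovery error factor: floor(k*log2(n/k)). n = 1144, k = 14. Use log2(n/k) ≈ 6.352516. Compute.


log2(n/k) = log2(1144/14) ≈ 6.352516.
k*log2(n/k) ≈ 14*6.352516 = 88.935224.
floor(88.935224) = 88.

88


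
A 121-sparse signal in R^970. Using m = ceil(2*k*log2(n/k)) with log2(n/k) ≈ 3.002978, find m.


log2(n/k) = log2(970/121) ≈ 3.002978.
2*k*log2(n/k) ≈ 2*121*3.002978 = 726.720676.
m = ceil(726.720676) = 727.

727


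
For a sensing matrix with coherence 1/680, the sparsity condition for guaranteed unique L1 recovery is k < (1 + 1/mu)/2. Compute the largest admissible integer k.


1/mu = 680.
1 + 1/mu = 681.
(1 + 1/mu)/2 = 340.5 is not an integer, so k_max = floor(340.5) = 340.

340


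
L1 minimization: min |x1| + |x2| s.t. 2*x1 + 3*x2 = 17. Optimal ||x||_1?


Axis intercepts:
  x1 = 17/2, x2 = 0: L1 = 17/2
  x1 = 0, x2 = 17/3: L1 = 17/3
x* = (0, 17/3)
||x*||_1 = 17/3.

17/3


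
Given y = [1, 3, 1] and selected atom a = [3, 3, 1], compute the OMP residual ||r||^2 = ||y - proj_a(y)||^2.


a^T a = 19.
a^T y = 13.
coeff = 13/19 = 13/19.
||r||^2 = 40/19.

40/19


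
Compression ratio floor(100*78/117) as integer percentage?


100*m/n = 100*78/117 ≈ 66.6667.
floor = 66.

66


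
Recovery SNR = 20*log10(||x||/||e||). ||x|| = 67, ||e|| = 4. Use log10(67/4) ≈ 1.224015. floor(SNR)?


||x||/||e|| = 67/4.
log10(67/4) ≈ 1.224015.
20*log10(||x||/||e||) ≈ 20*1.224015 = 24.4803.
floor(24.4803) = 24.

24


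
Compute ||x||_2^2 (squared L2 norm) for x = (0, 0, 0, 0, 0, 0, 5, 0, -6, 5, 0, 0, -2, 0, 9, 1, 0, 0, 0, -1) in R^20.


Non-zero entries: [(6, 5), (8, -6), (9, 5), (12, -2), (14, 9), (15, 1), (19, -1)]
Squares: [25, 36, 25, 4, 81, 1, 1]
||x||_2^2 = sum = 173.

173


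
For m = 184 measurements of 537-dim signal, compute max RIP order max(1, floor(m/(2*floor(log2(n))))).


floor(log2(537)) = 9.
2*9 = 18.
m/(2*floor(log2(n))) = 184/18 ≈ 10.2222.
floor = 10.
k = max(1, 10) = 10.

10


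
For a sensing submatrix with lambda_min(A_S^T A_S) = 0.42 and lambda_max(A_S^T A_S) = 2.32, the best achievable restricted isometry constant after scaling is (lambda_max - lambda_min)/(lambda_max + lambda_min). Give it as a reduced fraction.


lambda_max - lambda_min = 2.32 - 0.42 = 1.90.
lambda_max + lambda_min = 2.32 + 0.42 = 2.74.
delta = 1.90/2.74 = 190/274 = 95/137.

95/137


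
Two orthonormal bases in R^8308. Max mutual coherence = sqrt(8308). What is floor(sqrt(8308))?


91^2 = 8281 <= 8308 < 8464 = 92^2, so 91 <= sqrt(8308) < 92.
floor(sqrt(8308)) = 91.

91


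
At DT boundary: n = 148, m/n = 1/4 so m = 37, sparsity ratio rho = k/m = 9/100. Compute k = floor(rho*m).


m = 1/4*148 = 37.
rho = 9/100.
rho*m = 9/100*37 = 3.33.
k = floor(3.33) = 3.

3


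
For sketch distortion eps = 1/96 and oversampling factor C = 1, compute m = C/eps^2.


1/eps = 96.
(1/eps)^2 = 9216.
m = 1*9216 = 9216.

9216


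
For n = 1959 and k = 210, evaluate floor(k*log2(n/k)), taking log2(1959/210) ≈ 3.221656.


log2(n/k) = log2(1959/210) ≈ 3.221656.
k*log2(n/k) ≈ 210*3.221656 = 676.54776.
floor(676.54776) = 676.

676


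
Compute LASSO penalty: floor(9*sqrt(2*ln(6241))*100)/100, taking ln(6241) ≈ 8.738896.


ln(6241) ≈ 8.738896.
2*ln(n) ≈ 17.477792.
sqrt(2*ln(n)) ≈ sqrt(17.477792) ≈ 4.180645.
lambda ≈ 9*4.180645 = 37.625805.
floor(lambda*100)/100 = 37.62.

37.62


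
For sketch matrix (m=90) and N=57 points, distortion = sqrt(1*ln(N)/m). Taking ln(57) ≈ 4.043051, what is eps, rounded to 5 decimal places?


ln(57) ≈ 4.043051.
1*ln(N)/m ≈ 1*4.043051/90 ≈ 0.04492279.
eps = sqrt(0.04492279) ≈ 0.21195 ≈ 0.21195.

0.21195


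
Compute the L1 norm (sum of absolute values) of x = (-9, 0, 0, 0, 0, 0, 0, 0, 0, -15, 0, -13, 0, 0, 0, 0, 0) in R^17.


Non-zero entries: [(0, -9), (9, -15), (11, -13)]
Absolute values: [9, 15, 13]
||x||_1 = sum = 37.

37


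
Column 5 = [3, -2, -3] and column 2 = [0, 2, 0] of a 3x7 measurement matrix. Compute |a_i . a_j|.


Inner product: 3*0 + -2*2 + -3*0
Products: [0, -4, 0]
Sum = -4.
|dot| = 4.

4


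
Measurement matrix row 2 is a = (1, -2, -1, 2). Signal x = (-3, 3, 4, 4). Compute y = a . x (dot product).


Non-zero terms: ['1*-3', '-2*3', '-1*4', '2*4']
Products: [-3, -6, -4, 8]
y = sum = -5.

-5


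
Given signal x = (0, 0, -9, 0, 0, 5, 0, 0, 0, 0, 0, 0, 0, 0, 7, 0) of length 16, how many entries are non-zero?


Non-zero positions: [2, 5, 14].
Sparsity = 3.

3


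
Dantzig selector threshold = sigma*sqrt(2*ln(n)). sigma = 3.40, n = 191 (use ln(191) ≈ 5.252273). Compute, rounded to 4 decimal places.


ln(191) ≈ 5.252273.
2*ln(n) ≈ 10.504546.
sqrt(2*ln(n)) ≈ sqrt(10.504546) ≈ 3.241072.
threshold ≈ 3.40*3.241072 = 11.0196448 ≈ 11.0196.

11.0196


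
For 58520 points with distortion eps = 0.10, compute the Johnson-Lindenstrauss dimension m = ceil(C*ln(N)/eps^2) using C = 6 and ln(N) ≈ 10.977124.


ln(58520) ≈ 10.977124.
eps^2 = 0.10^2 = 0.01.
C*ln(N)/eps^2 ≈ 6*10.977124/0.01 ≈ 6586.2744.
m = ceil(6586.2744) = 6587.

6587


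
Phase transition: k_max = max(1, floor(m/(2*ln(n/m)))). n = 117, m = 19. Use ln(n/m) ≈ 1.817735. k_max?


n/m = 117/19.
ln(n/m) ≈ 1.817735.
2*ln(n/m) ≈ 3.63547.
m/(2*ln(n/m)) ≈ 19/3.63547 ≈ 5.2263.
floor = 5.
k_max = max(1, 5) = 5.

5


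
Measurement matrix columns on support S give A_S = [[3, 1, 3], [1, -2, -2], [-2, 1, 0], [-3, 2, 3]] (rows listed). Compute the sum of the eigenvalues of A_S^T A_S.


Sum of eigenvalues of A_S^T A_S = trace(A_S^T A_S) = sum of squared column norms of A_S.
A_S^T A_S diagonal: [23, 10, 22].
trace = 23 + 10 + 22 = 55.

55


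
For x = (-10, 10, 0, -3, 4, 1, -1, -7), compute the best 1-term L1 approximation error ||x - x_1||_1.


Sorted |x_i| descending: [10, 10, 7, 4, 3, 1, 1, 0]
Keep top 1: [10]
Tail entries: [10, 7, 4, 3, 1, 1, 0]
L1 error = sum of tail = 26.

26


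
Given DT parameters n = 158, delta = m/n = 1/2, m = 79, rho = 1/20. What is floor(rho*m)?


m = 1/2*158 = 79.
rho = 1/20.
rho*m = 1/20*79 = 3.95.
k = floor(3.95) = 3.

3


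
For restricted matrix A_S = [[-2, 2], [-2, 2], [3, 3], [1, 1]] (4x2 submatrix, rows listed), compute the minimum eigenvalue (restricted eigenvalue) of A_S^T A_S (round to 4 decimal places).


A_S^T A_S = [[18, 2], [2, 18]].
trace = 36.
det = 320.
disc = trace^2 - 4*det = 1296 - 4*320 = 16.
sqrt(16) = 4.
lam_min = (36 - 4)/2 = 16 = 16.0000.

16.0000


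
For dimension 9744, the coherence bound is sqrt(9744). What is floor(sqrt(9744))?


98^2 = 9604 <= 9744 < 9801 = 99^2, so 98 <= sqrt(9744) < 99.
floor(sqrt(9744)) = 98.

98


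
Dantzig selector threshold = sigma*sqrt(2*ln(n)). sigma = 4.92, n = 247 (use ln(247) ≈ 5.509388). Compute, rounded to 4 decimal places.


ln(247) ≈ 5.509388.
2*ln(n) ≈ 11.018776.
sqrt(2*ln(n)) ≈ sqrt(11.018776) ≈ 3.319454.
threshold ≈ 4.92*3.319454 = 16.33171368 ≈ 16.3317.

16.3317


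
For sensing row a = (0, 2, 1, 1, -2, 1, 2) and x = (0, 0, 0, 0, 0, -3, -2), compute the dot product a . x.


Non-zero terms: ['1*-3', '2*-2']
Products: [-3, -4]
y = sum = -7.

-7


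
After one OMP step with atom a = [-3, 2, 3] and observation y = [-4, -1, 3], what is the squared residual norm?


a^T a = 22.
a^T y = 19.
coeff = 19/22 = 19/22.
||r||^2 = 211/22.

211/22


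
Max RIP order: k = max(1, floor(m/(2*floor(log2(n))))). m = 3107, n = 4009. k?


floor(log2(4009)) = 11.
2*11 = 22.
m/(2*floor(log2(n))) = 3107/22 ≈ 141.2273.
floor = 141.
k = max(1, 141) = 141.

141


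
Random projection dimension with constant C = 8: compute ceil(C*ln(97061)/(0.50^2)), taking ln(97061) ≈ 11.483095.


ln(97061) ≈ 11.483095.
eps^2 = 0.50^2 = 0.25.
C*ln(N)/eps^2 ≈ 8*11.483095/0.25 ≈ 367.459.
m = ceil(367.459) = 368.

368


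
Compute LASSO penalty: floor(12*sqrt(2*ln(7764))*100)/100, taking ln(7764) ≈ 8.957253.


ln(7764) ≈ 8.957253.
2*ln(n) ≈ 17.914506.
sqrt(2*ln(n)) ≈ sqrt(17.914506) ≈ 4.232553.
lambda ≈ 12*4.232553 = 50.790636.
floor(lambda*100)/100 = 50.79.

50.79


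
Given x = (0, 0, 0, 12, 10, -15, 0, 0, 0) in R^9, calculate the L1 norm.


Non-zero entries: [(3, 12), (4, 10), (5, -15)]
Absolute values: [12, 10, 15]
||x||_1 = sum = 37.

37


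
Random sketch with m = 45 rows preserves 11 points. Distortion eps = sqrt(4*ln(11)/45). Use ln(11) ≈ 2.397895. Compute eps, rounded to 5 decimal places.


ln(11) ≈ 2.397895.
4*ln(N)/m ≈ 4*2.397895/45 ≈ 0.21314622.
eps = sqrt(0.21314622) ≈ 0.4616776 ≈ 0.46168.

0.46168


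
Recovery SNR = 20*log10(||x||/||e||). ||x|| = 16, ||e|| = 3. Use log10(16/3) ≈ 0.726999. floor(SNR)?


||x||/||e|| = 16/3.
log10(16/3) ≈ 0.726999.
20*log10(||x||/||e||) ≈ 20*0.726999 = 14.53998.
floor(14.53998) = 14.

14


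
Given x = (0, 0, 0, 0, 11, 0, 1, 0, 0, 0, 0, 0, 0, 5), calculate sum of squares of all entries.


Non-zero entries: [(4, 11), (6, 1), (13, 5)]
Squares: [121, 1, 25]
||x||_2^2 = sum = 147.

147


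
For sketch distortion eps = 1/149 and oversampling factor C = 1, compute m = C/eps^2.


1/eps = 149.
(1/eps)^2 = 22201.
m = 1*22201 = 22201.

22201


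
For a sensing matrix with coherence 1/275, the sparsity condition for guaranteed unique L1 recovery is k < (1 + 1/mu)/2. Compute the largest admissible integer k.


1/mu = 275.
1 + 1/mu = 276.
(1 + 1/mu)/2 = 138 is an integer and the inequality is strict, so k_max = 138 - 1 = 137.

137


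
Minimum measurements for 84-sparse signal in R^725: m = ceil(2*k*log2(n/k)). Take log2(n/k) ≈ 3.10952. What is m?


log2(n/k) = log2(725/84) ≈ 3.10952.
2*k*log2(n/k) ≈ 2*84*3.10952 = 522.39936.
m = ceil(522.39936) = 523.

523


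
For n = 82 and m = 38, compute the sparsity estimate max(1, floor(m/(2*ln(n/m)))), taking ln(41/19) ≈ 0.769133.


n/m = 82/38 = 41/19.
ln(n/m) ≈ 0.769133.
2*ln(n/m) ≈ 1.538266.
m/(2*ln(n/m)) ≈ 38/1.538266 ≈ 24.7031.
floor = 24.
k_max = max(1, 24) = 24.

24


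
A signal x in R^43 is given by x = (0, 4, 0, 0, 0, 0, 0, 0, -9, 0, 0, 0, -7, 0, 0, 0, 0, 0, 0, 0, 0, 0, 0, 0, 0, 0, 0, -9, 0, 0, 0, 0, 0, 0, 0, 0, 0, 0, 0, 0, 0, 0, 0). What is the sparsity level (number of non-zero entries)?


Non-zero positions: [1, 8, 12, 27].
Sparsity = 4.

4


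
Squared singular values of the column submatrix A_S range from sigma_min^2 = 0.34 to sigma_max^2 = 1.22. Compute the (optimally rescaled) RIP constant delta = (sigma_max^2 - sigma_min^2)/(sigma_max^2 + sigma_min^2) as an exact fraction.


lambda_max - lambda_min = 1.22 - 0.34 = 0.88.
lambda_max + lambda_min = 1.22 + 0.34 = 1.56.
delta = 0.88/1.56 = 88/156 = 22/39.

22/39


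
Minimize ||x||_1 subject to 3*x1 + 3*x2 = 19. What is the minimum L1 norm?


Axis intercepts:
  x1 = 19/3, x2 = 0: L1 = 19/3
  x1 = 0, x2 = 19/3: L1 = 19/3
x* = (19/3, 0)
||x*||_1 = 19/3.

19/3


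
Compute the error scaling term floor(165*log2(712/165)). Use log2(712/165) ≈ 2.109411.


log2(n/k) = log2(712/165) ≈ 2.109411.
k*log2(n/k) ≈ 165*2.109411 = 348.052815.
floor(348.052815) = 348.

348


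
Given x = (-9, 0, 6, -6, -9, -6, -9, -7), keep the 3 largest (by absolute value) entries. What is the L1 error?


Sorted |x_i| descending: [9, 9, 9, 7, 6, 6, 6, 0]
Keep top 3: [9, 9, 9]
Tail entries: [7, 6, 6, 6, 0]
L1 error = sum of tail = 25.

25


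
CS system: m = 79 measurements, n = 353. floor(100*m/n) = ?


100*m/n = 100*79/353 ≈ 22.3796.
floor = 22.

22


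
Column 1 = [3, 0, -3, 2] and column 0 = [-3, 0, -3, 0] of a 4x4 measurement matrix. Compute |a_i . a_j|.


Inner product: 3*-3 + 0*0 + -3*-3 + 2*0
Products: [-9, 0, 9, 0]
Sum = 0.
|dot| = 0.

0


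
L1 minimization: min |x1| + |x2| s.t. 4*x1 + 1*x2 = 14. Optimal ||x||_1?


Axis intercepts:
  x1 = 7/2, x2 = 0: L1 = 7/2
  x1 = 0, x2 = 14: L1 = 14
x* = (7/2, 0)
||x*||_1 = 7/2.

7/2


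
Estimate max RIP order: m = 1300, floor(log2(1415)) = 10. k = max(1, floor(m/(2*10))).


floor(log2(1415)) = 10.
2*10 = 20.
m/(2*floor(log2(n))) = 1300/20 ≈ 65.0.
floor = 65.
k = max(1, 65) = 65.

65


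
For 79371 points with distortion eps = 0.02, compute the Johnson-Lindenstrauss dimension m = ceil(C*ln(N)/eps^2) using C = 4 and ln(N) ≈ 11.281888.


ln(79371) ≈ 11.281888.
eps^2 = 0.02^2 = 0.0004.
C*ln(N)/eps^2 ≈ 4*11.281888/0.0004 ≈ 112818.88.
m = ceil(112818.88) = 112819.

112819


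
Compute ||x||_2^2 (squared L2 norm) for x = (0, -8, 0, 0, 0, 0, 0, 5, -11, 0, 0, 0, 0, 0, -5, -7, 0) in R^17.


Non-zero entries: [(1, -8), (7, 5), (8, -11), (14, -5), (15, -7)]
Squares: [64, 25, 121, 25, 49]
||x||_2^2 = sum = 284.

284


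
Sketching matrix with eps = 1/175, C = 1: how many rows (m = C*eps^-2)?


1/eps = 175.
(1/eps)^2 = 30625.
m = 1*30625 = 30625.

30625


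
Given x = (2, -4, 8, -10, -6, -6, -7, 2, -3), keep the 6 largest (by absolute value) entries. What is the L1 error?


Sorted |x_i| descending: [10, 8, 7, 6, 6, 4, 3, 2, 2]
Keep top 6: [10, 8, 7, 6, 6, 4]
Tail entries: [3, 2, 2]
L1 error = sum of tail = 7.

7


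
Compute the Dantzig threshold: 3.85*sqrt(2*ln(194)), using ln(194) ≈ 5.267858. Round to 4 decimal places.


ln(194) ≈ 5.267858.
2*ln(n) ≈ 10.535716.
sqrt(2*ln(n)) ≈ sqrt(10.535716) ≈ 3.245877.
threshold ≈ 3.85*3.245877 = 12.49662645 ≈ 12.4966.

12.4966


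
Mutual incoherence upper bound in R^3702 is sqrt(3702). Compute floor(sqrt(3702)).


60^2 = 3600 <= 3702 < 3721 = 61^2, so 60 <= sqrt(3702) < 61.
floor(sqrt(3702)) = 60.

60


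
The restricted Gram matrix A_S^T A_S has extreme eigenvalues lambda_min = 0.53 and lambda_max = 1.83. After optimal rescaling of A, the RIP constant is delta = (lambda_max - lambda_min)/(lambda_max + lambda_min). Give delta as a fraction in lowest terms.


lambda_max - lambda_min = 1.83 - 0.53 = 1.30.
lambda_max + lambda_min = 1.83 + 0.53 = 2.36.
delta = 1.30/2.36 = 130/236 = 65/118.

65/118


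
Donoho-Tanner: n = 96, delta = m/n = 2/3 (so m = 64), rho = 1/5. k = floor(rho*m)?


m = 2/3*96 = 64.
rho = 1/5.
rho*m = 1/5*64 = 12.8.
k = floor(12.8) = 12.

12


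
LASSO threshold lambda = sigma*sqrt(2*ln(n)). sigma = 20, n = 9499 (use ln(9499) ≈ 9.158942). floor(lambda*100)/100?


ln(9499) ≈ 9.158942.
2*ln(n) ≈ 18.317884.
sqrt(2*ln(n)) ≈ sqrt(18.317884) ≈ 4.27994.
lambda ≈ 20*4.27994 = 85.5988.
floor(lambda*100)/100 = 85.59.

85.59


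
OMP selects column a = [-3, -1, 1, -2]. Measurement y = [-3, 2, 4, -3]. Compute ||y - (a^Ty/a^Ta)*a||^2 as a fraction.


a^T a = 15.
a^T y = 17.
coeff = 17/15 = 17/15.
||r||^2 = 281/15.

281/15


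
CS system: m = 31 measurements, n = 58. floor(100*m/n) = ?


100*m/n = 100*31/58 ≈ 53.4483.
floor = 53.

53


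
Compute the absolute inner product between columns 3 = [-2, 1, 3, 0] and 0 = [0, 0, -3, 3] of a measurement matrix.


Inner product: -2*0 + 1*0 + 3*-3 + 0*3
Products: [0, 0, -9, 0]
Sum = -9.
|dot| = 9.

9


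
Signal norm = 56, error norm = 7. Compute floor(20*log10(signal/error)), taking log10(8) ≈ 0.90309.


||x||/||e|| = 56/7 = 8.
log10(8) ≈ 0.90309.
20*log10(||x||/||e||) ≈ 20*0.90309 = 18.0618.
floor(18.0618) = 18.

18


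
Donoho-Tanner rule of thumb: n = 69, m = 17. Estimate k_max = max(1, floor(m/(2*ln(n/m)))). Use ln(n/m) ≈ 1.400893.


n/m = 69/17.
ln(n/m) ≈ 1.400893.
2*ln(n/m) ≈ 2.801786.
m/(2*ln(n/m)) ≈ 17/2.801786 ≈ 6.0676.
floor = 6.
k_max = max(1, 6) = 6.

6


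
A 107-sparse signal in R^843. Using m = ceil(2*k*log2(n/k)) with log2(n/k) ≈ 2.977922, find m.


log2(n/k) = log2(843/107) ≈ 2.977922.
2*k*log2(n/k) ≈ 2*107*2.977922 = 637.275308.
m = ceil(637.275308) = 638.

638


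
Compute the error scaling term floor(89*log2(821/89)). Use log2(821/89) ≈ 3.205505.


log2(n/k) = log2(821/89) ≈ 3.205505.
k*log2(n/k) ≈ 89*3.205505 = 285.289945.
floor(285.289945) = 285.

285


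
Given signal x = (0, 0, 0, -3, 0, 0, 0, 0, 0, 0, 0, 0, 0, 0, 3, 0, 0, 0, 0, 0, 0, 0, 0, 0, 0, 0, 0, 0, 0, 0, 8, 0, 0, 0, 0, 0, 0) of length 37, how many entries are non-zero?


Non-zero positions: [3, 14, 30].
Sparsity = 3.

3


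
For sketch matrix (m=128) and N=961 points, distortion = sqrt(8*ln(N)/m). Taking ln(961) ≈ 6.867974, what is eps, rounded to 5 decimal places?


ln(961) ≈ 6.867974.
8*ln(N)/m ≈ 8*6.867974/128 ≈ 0.42924838.
eps = sqrt(0.42924838) ≈ 0.6551705 ≈ 0.65517.

0.65517


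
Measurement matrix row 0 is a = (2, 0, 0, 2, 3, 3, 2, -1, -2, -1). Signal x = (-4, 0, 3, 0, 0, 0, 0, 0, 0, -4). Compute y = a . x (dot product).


Non-zero terms: ['2*-4', '0*3', '-1*-4']
Products: [-8, 0, 4]
y = sum = -4.

-4


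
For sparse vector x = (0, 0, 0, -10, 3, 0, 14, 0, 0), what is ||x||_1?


Non-zero entries: [(3, -10), (4, 3), (6, 14)]
Absolute values: [10, 3, 14]
||x||_1 = sum = 27.

27


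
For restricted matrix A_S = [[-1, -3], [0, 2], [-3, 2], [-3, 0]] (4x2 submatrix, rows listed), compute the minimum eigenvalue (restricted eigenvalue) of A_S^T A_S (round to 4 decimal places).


A_S^T A_S = [[19, -3], [-3, 17]].
trace = 36.
det = 314.
disc = trace^2 - 4*det = 1296 - 4*314 = 40.
sqrt(40) ≈ 6.324555.
lam_min = (36 - sqrt(40))/2 ≈ (36 - 6.324555)/2 = 14.8377225 ≈ 14.8377.

14.8377


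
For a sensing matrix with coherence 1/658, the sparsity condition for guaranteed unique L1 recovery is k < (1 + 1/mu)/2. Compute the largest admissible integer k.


1/mu = 658.
1 + 1/mu = 659.
(1 + 1/mu)/2 = 329.5 is not an integer, so k_max = floor(329.5) = 329.

329


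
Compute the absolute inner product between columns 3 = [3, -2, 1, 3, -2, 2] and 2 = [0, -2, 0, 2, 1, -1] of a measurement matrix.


Inner product: 3*0 + -2*-2 + 1*0 + 3*2 + -2*1 + 2*-1
Products: [0, 4, 0, 6, -2, -2]
Sum = 6.
|dot| = 6.

6


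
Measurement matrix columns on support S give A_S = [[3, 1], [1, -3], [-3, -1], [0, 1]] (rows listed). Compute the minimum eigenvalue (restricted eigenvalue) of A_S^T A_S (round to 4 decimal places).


A_S^T A_S = [[19, 3], [3, 12]].
trace = 31.
det = 219.
disc = trace^2 - 4*det = 961 - 4*219 = 85.
sqrt(85) ≈ 9.219544.
lam_min = (31 - sqrt(85))/2 ≈ (31 - 9.219544)/2 = 10.890228 ≈ 10.8902.

10.8902


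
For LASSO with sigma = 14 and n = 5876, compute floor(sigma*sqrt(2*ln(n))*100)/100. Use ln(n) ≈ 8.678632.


ln(5876) ≈ 8.678632.
2*ln(n) ≈ 17.357264.
sqrt(2*ln(n)) ≈ sqrt(17.357264) ≈ 4.166205.
lambda ≈ 14*4.166205 = 58.32687.
floor(lambda*100)/100 = 58.32.

58.32


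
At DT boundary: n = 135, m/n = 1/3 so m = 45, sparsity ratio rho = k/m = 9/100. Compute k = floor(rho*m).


m = 1/3*135 = 45.
rho = 9/100.
rho*m = 9/100*45 = 4.05.
k = floor(4.05) = 4.

4


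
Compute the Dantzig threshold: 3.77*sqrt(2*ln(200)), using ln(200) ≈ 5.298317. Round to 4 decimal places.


ln(200) ≈ 5.298317.
2*ln(n) ≈ 10.596634.
sqrt(2*ln(n)) ≈ sqrt(10.596634) ≈ 3.255247.
threshold ≈ 3.77*3.255247 = 12.27228119 ≈ 12.2723.

12.2723


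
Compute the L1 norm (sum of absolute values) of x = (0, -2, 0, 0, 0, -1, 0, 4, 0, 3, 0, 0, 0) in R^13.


Non-zero entries: [(1, -2), (5, -1), (7, 4), (9, 3)]
Absolute values: [2, 1, 4, 3]
||x||_1 = sum = 10.

10


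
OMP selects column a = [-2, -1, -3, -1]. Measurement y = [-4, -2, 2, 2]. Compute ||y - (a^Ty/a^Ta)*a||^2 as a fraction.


a^T a = 15.
a^T y = 2.
coeff = 2/15 = 2/15.
||r||^2 = 416/15.

416/15


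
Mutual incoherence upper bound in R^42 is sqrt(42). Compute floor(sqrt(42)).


6^2 = 36 <= 42 < 49 = 7^2, so 6 <= sqrt(42) < 7.
floor(sqrt(42)) = 6.

6


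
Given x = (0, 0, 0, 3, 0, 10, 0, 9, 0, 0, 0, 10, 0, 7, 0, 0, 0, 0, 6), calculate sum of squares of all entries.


Non-zero entries: [(3, 3), (5, 10), (7, 9), (11, 10), (13, 7), (18, 6)]
Squares: [9, 100, 81, 100, 49, 36]
||x||_2^2 = sum = 375.

375


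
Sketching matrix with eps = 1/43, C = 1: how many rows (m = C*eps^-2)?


1/eps = 43.
(1/eps)^2 = 1849.
m = 1*1849 = 1849.

1849


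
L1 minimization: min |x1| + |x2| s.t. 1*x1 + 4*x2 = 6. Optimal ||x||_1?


Axis intercepts:
  x1 = 6, x2 = 0: L1 = 6
  x1 = 0, x2 = 3/2: L1 = 3/2
x* = (0, 3/2)
||x*||_1 = 3/2.

3/2


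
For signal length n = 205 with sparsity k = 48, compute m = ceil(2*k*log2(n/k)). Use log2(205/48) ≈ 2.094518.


log2(n/k) = log2(205/48) ≈ 2.094518.
2*k*log2(n/k) ≈ 2*48*2.094518 = 201.073728.
m = ceil(201.073728) = 202.

202


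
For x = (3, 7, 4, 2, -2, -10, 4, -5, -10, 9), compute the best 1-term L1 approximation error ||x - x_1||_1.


Sorted |x_i| descending: [10, 10, 9, 7, 5, 4, 4, 3, 2, 2]
Keep top 1: [10]
Tail entries: [10, 9, 7, 5, 4, 4, 3, 2, 2]
L1 error = sum of tail = 46.

46


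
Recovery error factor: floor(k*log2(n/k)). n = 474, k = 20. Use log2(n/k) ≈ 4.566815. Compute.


log2(n/k) = log2(474/20) ≈ 4.566815.
k*log2(n/k) ≈ 20*4.566815 = 91.3363.
floor(91.3363) = 91.

91


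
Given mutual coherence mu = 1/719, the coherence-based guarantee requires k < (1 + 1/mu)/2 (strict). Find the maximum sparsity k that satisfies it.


1/mu = 719.
1 + 1/mu = 720.
(1 + 1/mu)/2 = 360 is an integer and the inequality is strict, so k_max = 360 - 1 = 359.

359


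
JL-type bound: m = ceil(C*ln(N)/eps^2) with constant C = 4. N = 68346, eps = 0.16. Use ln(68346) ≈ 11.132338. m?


ln(68346) ≈ 11.132338.
eps^2 = 0.16^2 = 0.0256.
C*ln(N)/eps^2 ≈ 4*11.132338/0.0256 ≈ 1739.4278.
m = ceil(1739.4278) = 1740.

1740


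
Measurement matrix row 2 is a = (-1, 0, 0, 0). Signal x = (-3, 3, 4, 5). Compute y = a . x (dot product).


Non-zero terms: ['-1*-3', '0*3', '0*4', '0*5']
Products: [3, 0, 0, 0]
y = sum = 3.

3


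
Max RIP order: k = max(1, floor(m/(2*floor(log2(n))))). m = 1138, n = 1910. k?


floor(log2(1910)) = 10.
2*10 = 20.
m/(2*floor(log2(n))) = 1138/20 ≈ 56.9.
floor = 56.
k = max(1, 56) = 56.

56


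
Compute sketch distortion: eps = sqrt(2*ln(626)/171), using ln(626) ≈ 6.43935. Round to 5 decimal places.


ln(626) ≈ 6.43935.
2*ln(N)/m ≈ 2*6.43935/171 ≈ 0.07531404.
eps = sqrt(0.07531404) ≈ 0.274434 ≈ 0.27443.

0.27443


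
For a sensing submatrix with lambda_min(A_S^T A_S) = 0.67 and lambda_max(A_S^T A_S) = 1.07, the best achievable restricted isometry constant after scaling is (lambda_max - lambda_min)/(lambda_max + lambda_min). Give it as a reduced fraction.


lambda_max - lambda_min = 1.07 - 0.67 = 0.40.
lambda_max + lambda_min = 1.07 + 0.67 = 1.74.
delta = 0.40/1.74 = 40/174 = 20/87.

20/87


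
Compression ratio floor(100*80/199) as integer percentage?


100*m/n = 100*80/199 ≈ 40.201.
floor = 40.

40


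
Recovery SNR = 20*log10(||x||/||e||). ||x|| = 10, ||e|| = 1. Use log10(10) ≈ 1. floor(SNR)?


||x||/||e|| = 10/1 = 10.
log10(10) ≈ 1.
20*log10(||x||/||e||) ≈ 20*1 = 20.
floor(20) = 20.

20


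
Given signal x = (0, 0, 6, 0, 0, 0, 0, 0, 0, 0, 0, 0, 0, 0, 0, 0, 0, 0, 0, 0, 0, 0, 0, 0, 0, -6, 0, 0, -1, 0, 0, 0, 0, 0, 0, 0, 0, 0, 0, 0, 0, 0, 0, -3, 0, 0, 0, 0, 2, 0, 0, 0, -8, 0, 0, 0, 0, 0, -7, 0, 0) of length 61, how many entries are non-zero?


Non-zero positions: [2, 25, 28, 43, 48, 52, 58].
Sparsity = 7.

7


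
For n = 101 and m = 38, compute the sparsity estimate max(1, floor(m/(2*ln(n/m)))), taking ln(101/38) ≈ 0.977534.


n/m = 101/38.
ln(n/m) ≈ 0.977534.
2*ln(n/m) ≈ 1.955068.
m/(2*ln(n/m)) ≈ 38/1.955068 ≈ 19.4367.
floor = 19.
k_max = max(1, 19) = 19.

19


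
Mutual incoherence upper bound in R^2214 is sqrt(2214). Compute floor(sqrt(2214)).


47^2 = 2209 <= 2214 < 2304 = 48^2, so 47 <= sqrt(2214) < 48.
floor(sqrt(2214)) = 47.

47


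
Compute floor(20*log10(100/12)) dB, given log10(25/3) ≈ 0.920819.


||x||/||e|| = 100/12 = 25/3.
log10(25/3) ≈ 0.920819.
20*log10(||x||/||e||) ≈ 20*0.920819 = 18.41638.
floor(18.41638) = 18.

18


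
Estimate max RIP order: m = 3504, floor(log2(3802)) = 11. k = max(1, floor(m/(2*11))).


floor(log2(3802)) = 11.
2*11 = 22.
m/(2*floor(log2(n))) = 3504/22 ≈ 159.2727.
floor = 159.
k = max(1, 159) = 159.

159


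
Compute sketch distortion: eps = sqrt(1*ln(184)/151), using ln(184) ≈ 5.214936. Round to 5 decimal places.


ln(184) ≈ 5.214936.
1*ln(N)/m ≈ 1*5.214936/151 ≈ 0.034536.
eps = sqrt(0.034536) ≈ 0.1858386 ≈ 0.18584.

0.18584


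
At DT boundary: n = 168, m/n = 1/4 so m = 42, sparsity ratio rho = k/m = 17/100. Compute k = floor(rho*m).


m = 1/4*168 = 42.
rho = 17/100.
rho*m = 17/100*42 = 7.14.
k = floor(7.14) = 7.

7


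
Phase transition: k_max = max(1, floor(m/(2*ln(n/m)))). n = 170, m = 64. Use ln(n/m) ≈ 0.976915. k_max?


n/m = 170/64 = 85/32.
ln(n/m) ≈ 0.976915.
2*ln(n/m) ≈ 1.95383.
m/(2*ln(n/m)) ≈ 64/1.95383 ≈ 32.7562.
floor = 32.
k_max = max(1, 32) = 32.

32


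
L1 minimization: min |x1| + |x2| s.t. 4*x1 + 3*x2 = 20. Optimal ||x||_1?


Axis intercepts:
  x1 = 5, x2 = 0: L1 = 5
  x1 = 0, x2 = 20/3: L1 = 20/3
x* = (5, 0)
||x*||_1 = 5.

5


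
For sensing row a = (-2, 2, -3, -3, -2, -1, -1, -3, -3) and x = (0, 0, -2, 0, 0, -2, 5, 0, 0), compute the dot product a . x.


Non-zero terms: ['-3*-2', '-1*-2', '-1*5']
Products: [6, 2, -5]
y = sum = 3.

3


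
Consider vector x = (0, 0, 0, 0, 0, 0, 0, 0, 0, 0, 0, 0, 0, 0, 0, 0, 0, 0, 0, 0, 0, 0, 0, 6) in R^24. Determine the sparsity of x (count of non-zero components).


Non-zero positions: [23].
Sparsity = 1.

1


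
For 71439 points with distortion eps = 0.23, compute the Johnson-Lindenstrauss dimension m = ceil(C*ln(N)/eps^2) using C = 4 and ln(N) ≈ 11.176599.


ln(71439) ≈ 11.176599.
eps^2 = 0.23^2 = 0.0529.
C*ln(N)/eps^2 ≈ 4*11.176599/0.0529 ≈ 845.1115.
m = ceil(845.1115) = 846.

846


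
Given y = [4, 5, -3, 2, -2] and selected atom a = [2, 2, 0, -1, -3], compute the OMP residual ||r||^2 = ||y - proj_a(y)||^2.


a^T a = 18.
a^T y = 22.
coeff = 22/18 = 11/9.
||r||^2 = 280/9.

280/9


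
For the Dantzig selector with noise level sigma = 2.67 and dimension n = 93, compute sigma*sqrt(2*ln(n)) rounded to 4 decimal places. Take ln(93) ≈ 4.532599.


ln(93) ≈ 4.532599.
2*ln(n) ≈ 9.065198.
sqrt(2*ln(n)) ≈ sqrt(9.065198) ≈ 3.010847.
threshold ≈ 2.67*3.010847 = 8.03896149 ≈ 8.0390.

8.0390


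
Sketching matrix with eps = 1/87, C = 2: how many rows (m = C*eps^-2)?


1/eps = 87.
(1/eps)^2 = 7569.
m = 2*7569 = 15138.

15138


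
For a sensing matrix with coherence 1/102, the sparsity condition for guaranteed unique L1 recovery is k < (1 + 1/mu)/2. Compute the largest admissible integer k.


1/mu = 102.
1 + 1/mu = 103.
(1 + 1/mu)/2 = 51.5 is not an integer, so k_max = floor(51.5) = 51.

51


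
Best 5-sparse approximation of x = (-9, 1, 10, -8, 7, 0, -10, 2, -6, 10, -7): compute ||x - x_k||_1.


Sorted |x_i| descending: [10, 10, 10, 9, 8, 7, 7, 6, 2, 1, 0]
Keep top 5: [10, 10, 10, 9, 8]
Tail entries: [7, 7, 6, 2, 1, 0]
L1 error = sum of tail = 23.

23


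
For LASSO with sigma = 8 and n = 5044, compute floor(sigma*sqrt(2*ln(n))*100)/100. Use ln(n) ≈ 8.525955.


ln(5044) ≈ 8.525955.
2*ln(n) ≈ 17.05191.
sqrt(2*ln(n)) ≈ sqrt(17.05191) ≈ 4.129396.
lambda ≈ 8*4.129396 = 33.035168.
floor(lambda*100)/100 = 33.03.

33.03


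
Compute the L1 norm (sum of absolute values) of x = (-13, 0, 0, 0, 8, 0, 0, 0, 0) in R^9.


Non-zero entries: [(0, -13), (4, 8)]
Absolute values: [13, 8]
||x||_1 = sum = 21.

21


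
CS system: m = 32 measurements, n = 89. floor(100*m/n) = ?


100*m/n = 100*32/89 ≈ 35.9551.
floor = 35.

35


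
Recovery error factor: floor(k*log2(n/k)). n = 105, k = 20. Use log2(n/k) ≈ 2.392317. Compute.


log2(n/k) = log2(105/20) ≈ 2.392317.
k*log2(n/k) ≈ 20*2.392317 = 47.84634.
floor(47.84634) = 47.

47


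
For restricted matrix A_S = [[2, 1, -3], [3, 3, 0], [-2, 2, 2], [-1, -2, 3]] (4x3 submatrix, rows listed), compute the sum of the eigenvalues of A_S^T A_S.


Sum of eigenvalues of A_S^T A_S = trace(A_S^T A_S) = sum of squared column norms of A_S.
A_S^T A_S diagonal: [18, 18, 22].
trace = 18 + 18 + 22 = 58.

58


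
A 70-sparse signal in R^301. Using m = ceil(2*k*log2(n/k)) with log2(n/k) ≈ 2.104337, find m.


log2(n/k) = log2(301/70) ≈ 2.104337.
2*k*log2(n/k) ≈ 2*70*2.104337 = 294.60718.
m = ceil(294.60718) = 295.

295


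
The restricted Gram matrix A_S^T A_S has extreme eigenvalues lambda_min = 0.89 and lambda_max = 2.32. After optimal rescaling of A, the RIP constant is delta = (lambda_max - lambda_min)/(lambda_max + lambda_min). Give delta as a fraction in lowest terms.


lambda_max - lambda_min = 2.32 - 0.89 = 1.43.
lambda_max + lambda_min = 2.32 + 0.89 = 3.21.
delta = 1.43/3.21 = 143/321.

143/321


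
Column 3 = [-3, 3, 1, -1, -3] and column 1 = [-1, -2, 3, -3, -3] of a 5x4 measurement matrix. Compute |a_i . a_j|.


Inner product: -3*-1 + 3*-2 + 1*3 + -1*-3 + -3*-3
Products: [3, -6, 3, 3, 9]
Sum = 12.
|dot| = 12.

12


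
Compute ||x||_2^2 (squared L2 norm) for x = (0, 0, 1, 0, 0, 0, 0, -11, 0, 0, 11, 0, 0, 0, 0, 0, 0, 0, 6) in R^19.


Non-zero entries: [(2, 1), (7, -11), (10, 11), (18, 6)]
Squares: [1, 121, 121, 36]
||x||_2^2 = sum = 279.

279


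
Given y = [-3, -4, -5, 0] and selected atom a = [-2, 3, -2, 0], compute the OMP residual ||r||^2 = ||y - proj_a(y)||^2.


a^T a = 17.
a^T y = 4.
coeff = 4/17 = 4/17.
||r||^2 = 834/17.

834/17


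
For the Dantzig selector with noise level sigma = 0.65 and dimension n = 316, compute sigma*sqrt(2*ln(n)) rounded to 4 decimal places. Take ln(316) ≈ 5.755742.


ln(316) ≈ 5.755742.
2*ln(n) ≈ 11.511484.
sqrt(2*ln(n)) ≈ sqrt(11.511484) ≈ 3.392858.
threshold ≈ 0.65*3.392858 = 2.2053577 ≈ 2.2054.

2.2054


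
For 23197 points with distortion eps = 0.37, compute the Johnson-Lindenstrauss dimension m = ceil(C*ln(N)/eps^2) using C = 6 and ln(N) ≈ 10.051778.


ln(23197) ≈ 10.051778.
eps^2 = 0.37^2 = 0.1369.
C*ln(N)/eps^2 ≈ 6*10.051778/0.1369 ≈ 440.5454.
m = ceil(440.5454) = 441.

441


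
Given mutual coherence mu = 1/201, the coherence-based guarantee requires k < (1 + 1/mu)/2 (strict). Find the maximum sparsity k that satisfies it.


1/mu = 201.
1 + 1/mu = 202.
(1 + 1/mu)/2 = 101 is an integer and the inequality is strict, so k_max = 101 - 1 = 100.

100


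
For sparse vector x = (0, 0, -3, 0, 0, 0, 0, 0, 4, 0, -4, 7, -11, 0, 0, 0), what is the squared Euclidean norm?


Non-zero entries: [(2, -3), (8, 4), (10, -4), (11, 7), (12, -11)]
Squares: [9, 16, 16, 49, 121]
||x||_2^2 = sum = 211.

211


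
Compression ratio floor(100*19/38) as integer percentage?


100*m/n = 100*19/38 ≈ 50.0.
floor = 50.

50


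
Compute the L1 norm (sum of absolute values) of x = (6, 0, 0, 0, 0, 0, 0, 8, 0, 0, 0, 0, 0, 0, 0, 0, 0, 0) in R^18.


Non-zero entries: [(0, 6), (7, 8)]
Absolute values: [6, 8]
||x||_1 = sum = 14.

14


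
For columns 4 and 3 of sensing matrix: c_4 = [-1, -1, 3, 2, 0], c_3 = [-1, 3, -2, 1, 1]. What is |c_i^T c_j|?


Inner product: -1*-1 + -1*3 + 3*-2 + 2*1 + 0*1
Products: [1, -3, -6, 2, 0]
Sum = -6.
|dot| = 6.

6


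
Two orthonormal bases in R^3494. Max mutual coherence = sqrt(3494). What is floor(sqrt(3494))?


59^2 = 3481 <= 3494 < 3600 = 60^2, so 59 <= sqrt(3494) < 60.
floor(sqrt(3494)) = 59.

59


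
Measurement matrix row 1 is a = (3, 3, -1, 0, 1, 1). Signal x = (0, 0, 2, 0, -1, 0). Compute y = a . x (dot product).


Non-zero terms: ['-1*2', '1*-1']
Products: [-2, -1]
y = sum = -3.

-3


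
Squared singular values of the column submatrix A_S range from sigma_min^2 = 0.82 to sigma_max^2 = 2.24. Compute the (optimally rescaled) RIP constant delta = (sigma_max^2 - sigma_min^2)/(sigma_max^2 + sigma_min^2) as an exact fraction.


lambda_max - lambda_min = 2.24 - 0.82 = 1.42.
lambda_max + lambda_min = 2.24 + 0.82 = 3.06.
delta = 1.42/3.06 = 142/306 = 71/153.

71/153


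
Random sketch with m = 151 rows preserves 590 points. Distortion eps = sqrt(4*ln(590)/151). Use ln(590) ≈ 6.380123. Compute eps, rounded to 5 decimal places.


ln(590) ≈ 6.380123.
4*ln(N)/m ≈ 4*6.380123/151 ≈ 0.16900988.
eps = sqrt(0.16900988) ≈ 0.4111081 ≈ 0.41111.

0.41111


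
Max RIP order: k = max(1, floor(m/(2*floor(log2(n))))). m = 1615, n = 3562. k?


floor(log2(3562)) = 11.
2*11 = 22.
m/(2*floor(log2(n))) = 1615/22 ≈ 73.4091.
floor = 73.
k = max(1, 73) = 73.

73


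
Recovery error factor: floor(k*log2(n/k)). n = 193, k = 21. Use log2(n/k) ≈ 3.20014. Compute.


log2(n/k) = log2(193/21) ≈ 3.20014.
k*log2(n/k) ≈ 21*3.20014 = 67.20294.
floor(67.20294) = 67.

67


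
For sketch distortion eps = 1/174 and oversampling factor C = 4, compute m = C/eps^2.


1/eps = 174.
(1/eps)^2 = 30276.
m = 4*30276 = 121104.

121104


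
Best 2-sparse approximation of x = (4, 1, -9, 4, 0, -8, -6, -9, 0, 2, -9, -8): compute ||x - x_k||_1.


Sorted |x_i| descending: [9, 9, 9, 8, 8, 6, 4, 4, 2, 1, 0, 0]
Keep top 2: [9, 9]
Tail entries: [9, 8, 8, 6, 4, 4, 2, 1, 0, 0]
L1 error = sum of tail = 42.

42


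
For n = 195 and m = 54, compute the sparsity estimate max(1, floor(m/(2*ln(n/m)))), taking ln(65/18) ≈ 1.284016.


n/m = 195/54 = 65/18.
ln(n/m) ≈ 1.284016.
2*ln(n/m) ≈ 2.568032.
m/(2*ln(n/m)) ≈ 54/2.568032 ≈ 21.0278.
floor = 21.
k_max = max(1, 21) = 21.

21


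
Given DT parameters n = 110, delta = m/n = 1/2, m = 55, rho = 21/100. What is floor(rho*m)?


m = 1/2*110 = 55.
rho = 21/100.
rho*m = 21/100*55 = 11.55.
k = floor(11.55) = 11.

11


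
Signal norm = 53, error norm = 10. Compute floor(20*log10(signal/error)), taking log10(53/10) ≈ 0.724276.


||x||/||e|| = 53/10.
log10(53/10) ≈ 0.724276.
20*log10(||x||/||e||) ≈ 20*0.724276 = 14.48552.
floor(14.48552) = 14.

14


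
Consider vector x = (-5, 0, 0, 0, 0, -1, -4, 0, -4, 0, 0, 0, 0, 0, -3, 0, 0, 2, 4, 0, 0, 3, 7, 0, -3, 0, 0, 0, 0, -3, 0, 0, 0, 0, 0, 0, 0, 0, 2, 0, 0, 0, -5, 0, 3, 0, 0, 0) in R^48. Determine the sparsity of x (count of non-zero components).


Non-zero positions: [0, 5, 6, 8, 14, 17, 18, 21, 22, 24, 29, 38, 42, 44].
Sparsity = 14.

14


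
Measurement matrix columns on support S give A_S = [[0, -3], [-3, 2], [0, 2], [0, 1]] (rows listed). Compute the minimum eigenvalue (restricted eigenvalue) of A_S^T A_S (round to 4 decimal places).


A_S^T A_S = [[9, -6], [-6, 18]].
trace = 27.
det = 126.
disc = trace^2 - 4*det = 729 - 4*126 = 225.
sqrt(225) = 15.
lam_min = (27 - 15)/2 = 6 = 6.0000.

6.0000


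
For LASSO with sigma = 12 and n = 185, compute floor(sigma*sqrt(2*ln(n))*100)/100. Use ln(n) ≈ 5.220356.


ln(185) ≈ 5.220356.
2*ln(n) ≈ 10.440712.
sqrt(2*ln(n)) ≈ sqrt(10.440712) ≈ 3.231209.
lambda ≈ 12*3.231209 = 38.774508.
floor(lambda*100)/100 = 38.77.

38.77


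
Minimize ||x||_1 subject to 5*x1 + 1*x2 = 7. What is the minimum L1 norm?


Axis intercepts:
  x1 = 7/5, x2 = 0: L1 = 7/5
  x1 = 0, x2 = 7: L1 = 7
x* = (7/5, 0)
||x*||_1 = 7/5.

7/5


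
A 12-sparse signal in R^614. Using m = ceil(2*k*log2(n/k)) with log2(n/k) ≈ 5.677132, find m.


log2(n/k) = log2(614/12) ≈ 5.677132.
2*k*log2(n/k) ≈ 2*12*5.677132 = 136.251168.
m = ceil(136.251168) = 137.

137


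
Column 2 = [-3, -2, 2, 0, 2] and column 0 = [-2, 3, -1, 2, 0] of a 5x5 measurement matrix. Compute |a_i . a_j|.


Inner product: -3*-2 + -2*3 + 2*-1 + 0*2 + 2*0
Products: [6, -6, -2, 0, 0]
Sum = -2.
|dot| = 2.

2


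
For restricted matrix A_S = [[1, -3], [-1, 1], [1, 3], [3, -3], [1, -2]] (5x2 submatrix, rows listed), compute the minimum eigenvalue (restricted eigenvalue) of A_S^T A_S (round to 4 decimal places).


A_S^T A_S = [[13, -12], [-12, 32]].
trace = 45.
det = 272.
disc = trace^2 - 4*det = 2025 - 4*272 = 937.
sqrt(937) ≈ 30.610456.
lam_min = (45 - sqrt(937))/2 ≈ (45 - 30.610456)/2 = 7.194772 ≈ 7.1948.

7.1948


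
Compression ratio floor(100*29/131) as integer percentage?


100*m/n = 100*29/131 ≈ 22.1374.
floor = 22.

22


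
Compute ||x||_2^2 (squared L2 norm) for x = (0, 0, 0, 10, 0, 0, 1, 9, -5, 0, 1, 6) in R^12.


Non-zero entries: [(3, 10), (6, 1), (7, 9), (8, -5), (10, 1), (11, 6)]
Squares: [100, 1, 81, 25, 1, 36]
||x||_2^2 = sum = 244.

244


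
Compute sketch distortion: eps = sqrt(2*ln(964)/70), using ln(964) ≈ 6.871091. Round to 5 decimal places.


ln(964) ≈ 6.871091.
2*ln(N)/m ≈ 2*6.871091/70 ≈ 0.19631689.
eps = sqrt(0.19631689) ≈ 0.4430766 ≈ 0.44308.

0.44308


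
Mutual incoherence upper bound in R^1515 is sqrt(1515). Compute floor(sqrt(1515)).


38^2 = 1444 <= 1515 < 1521 = 39^2, so 38 <= sqrt(1515) < 39.
floor(sqrt(1515)) = 38.

38


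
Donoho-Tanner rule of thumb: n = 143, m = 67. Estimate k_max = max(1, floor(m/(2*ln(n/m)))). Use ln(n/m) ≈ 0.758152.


n/m = 143/67.
ln(n/m) ≈ 0.758152.
2*ln(n/m) ≈ 1.516304.
m/(2*ln(n/m)) ≈ 67/1.516304 ≈ 44.1864.
floor = 44.
k_max = max(1, 44) = 44.

44


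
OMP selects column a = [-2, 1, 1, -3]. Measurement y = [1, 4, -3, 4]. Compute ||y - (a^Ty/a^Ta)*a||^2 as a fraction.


a^T a = 15.
a^T y = -13.
coeff = -13/15 = -13/15.
||r||^2 = 461/15.

461/15


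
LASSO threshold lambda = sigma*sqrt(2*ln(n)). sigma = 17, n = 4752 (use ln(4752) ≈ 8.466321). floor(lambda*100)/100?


ln(4752) ≈ 8.466321.
2*ln(n) ≈ 16.932642.
sqrt(2*ln(n)) ≈ sqrt(16.932642) ≈ 4.114929.
lambda ≈ 17*4.114929 = 69.953793.
floor(lambda*100)/100 = 69.95.

69.95


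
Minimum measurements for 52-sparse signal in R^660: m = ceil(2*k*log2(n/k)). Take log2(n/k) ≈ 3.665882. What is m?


log2(n/k) = log2(660/52) ≈ 3.665882.
2*k*log2(n/k) ≈ 2*52*3.665882 = 381.251728.
m = ceil(381.251728) = 382.

382


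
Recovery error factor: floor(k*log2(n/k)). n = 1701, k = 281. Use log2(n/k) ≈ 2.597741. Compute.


log2(n/k) = log2(1701/281) ≈ 2.597741.
k*log2(n/k) ≈ 281*2.597741 = 729.965221.
floor(729.965221) = 729.

729


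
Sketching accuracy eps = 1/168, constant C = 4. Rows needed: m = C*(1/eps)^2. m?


1/eps = 168.
(1/eps)^2 = 28224.
m = 4*28224 = 112896.

112896


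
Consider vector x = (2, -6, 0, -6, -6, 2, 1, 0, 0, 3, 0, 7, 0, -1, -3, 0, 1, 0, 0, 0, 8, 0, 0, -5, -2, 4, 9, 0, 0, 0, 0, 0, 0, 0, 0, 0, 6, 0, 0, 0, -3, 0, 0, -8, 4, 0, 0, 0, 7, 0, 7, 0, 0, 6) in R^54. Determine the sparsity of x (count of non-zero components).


Non-zero positions: [0, 1, 3, 4, 5, 6, 9, 11, 13, 14, 16, 20, 23, 24, 25, 26, 36, 40, 43, 44, 48, 50, 53].
Sparsity = 23.

23
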